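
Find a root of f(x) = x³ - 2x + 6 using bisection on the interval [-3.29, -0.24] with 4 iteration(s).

f(x) = x³ - 2x + 6
Initial interval: [-3.29, -0.24]

Iteration 1:
  c_1 = (-3.290000 + (-0.240000))/2 = -1.765000
  f(c_1) = f(-1.765000) = 4.031628
  f(a) × f(c) < 0, new interval: [-3.290000, -1.765000]
Iteration 2:
  c_2 = (-3.290000 + (-1.765000))/2 = -2.527500
  f(c_2) = f(-2.527500) = -5.091318
  f(a) × f(c) ≥ 0, new interval: [-2.527500, -1.765000]
Iteration 3:
  c_3 = (-2.527500 + (-1.765000))/2 = -2.146250
  f(c_3) = f(-2.146250) = 0.406037
  f(a) × f(c) < 0, new interval: [-2.527500, -2.146250]
Iteration 4:
  c_4 = (-2.527500 + (-2.146250))/2 = -2.336875
  f(c_4) = f(-2.336875) = -2.087889
  f(a) × f(c) ≥ 0, new interval: [-2.336875, -2.146250]

After 4 iteration(s), the approximation is c_4 = -2.336875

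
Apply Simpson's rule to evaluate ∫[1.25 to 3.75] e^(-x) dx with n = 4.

f(x) = e^(-x)
a = 1.25, b = 3.75, n = 4
h = (b - a)/n = 0.625000

Simpson's rule: (h/3)[f(x₀) + 4f(x₁) + 2f(x₂) + ... + f(xₙ)]

x_0 = 1.2500, f(x_0) = 0.286505, coefficient = 1
x_1 = 1.8750, f(x_1) = 0.153355, coefficient = 4
x_2 = 2.5000, f(x_2) = 0.082085, coefficient = 2
x_3 = 3.1250, f(x_3) = 0.043937, coefficient = 4
x_4 = 3.7500, f(x_4) = 0.023518, coefficient = 1

I ≈ (0.625000/3) × 1.263360 = 0.263200
Exact value: 0.262987
Error: 0.000213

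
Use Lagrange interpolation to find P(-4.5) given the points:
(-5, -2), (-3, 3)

Lagrange interpolation formula:
P(x) = Σ yᵢ × Lᵢ(x)
where Lᵢ(x) = Π_{j≠i} (x - xⱼ)/(xᵢ - xⱼ)

L_0(-4.5) = (-4.5 - (-3))/(-5 - (-3)) = 0.750000
L_1(-4.5) = (-4.5 - (-5))/(-3 - (-5)) = 0.250000

P(-4.5) = (-2)×L_0(-4.5) + 3×L_1(-4.5)
P(-4.5) = -0.750000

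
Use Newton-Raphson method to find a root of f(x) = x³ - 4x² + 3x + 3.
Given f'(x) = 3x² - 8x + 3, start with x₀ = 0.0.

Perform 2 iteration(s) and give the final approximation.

f(x) = x³ - 4x² + 3x + 3
f'(x) = 3x² - 8x + 3
x₀ = 0.0

Newton-Raphson formula: x_{n+1} = x_n - f(x_n)/f'(x_n)

Iteration 1:
  f(0.000000) = 3.000000
  f'(0.000000) = 3.000000
  x_1 = 0.000000 - 3.000000/3.000000 = -1.000000
Iteration 2:
  f(-1.000000) = -5.000000
  f'(-1.000000) = 14.000000
  x_2 = -1.000000 - (-5.000000)/14.000000 = -0.642857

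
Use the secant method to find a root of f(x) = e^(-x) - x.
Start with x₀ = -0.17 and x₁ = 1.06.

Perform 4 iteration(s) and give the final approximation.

f(x) = e^(-x) - x
x₀ = -0.17, x₁ = 1.06

Secant formula: x_{n+1} = x_n - f(x_n)(x_n - x_{n-1})/(f(x_n) - f(x_{n-1}))

Iteration 1:
  f(-0.170000) = 1.355305
  f(1.060000) = -0.713544
  x_2 = 1.060000 - (-0.713544)×(1.060000 - (-0.170000))/(-0.713544 - 1.355305)
       = 0.635774
Iteration 2:
  f(1.060000) = -0.713544
  f(0.635774) = -0.106249
  x_3 = 0.635774 - (-0.106249)×(0.635774 - 1.060000)/(-0.106249 - (-0.713544))
       = 0.561554
Iteration 3:
  f(0.635774) = -0.106249
  f(0.561554) = 0.008768
  x_4 = 0.561554 - 0.008768×(0.561554 - 0.635774)/(0.008768 - (-0.106249))
       = 0.567212
Iteration 4:
  f(0.561554) = 0.008768
  f(0.567212) = -0.000108
  x_5 = 0.567212 - (-0.000108)×(0.567212 - 0.561554)/(-0.000108 - 0.008768)
       = 0.567143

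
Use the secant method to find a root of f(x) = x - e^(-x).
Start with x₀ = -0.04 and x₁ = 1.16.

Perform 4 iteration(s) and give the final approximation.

f(x) = x - e^(-x)
x₀ = -0.04, x₁ = 1.16

Secant formula: x_{n+1} = x_n - f(x_n)(x_n - x_{n-1})/(f(x_n) - f(x_{n-1}))

Iteration 1:
  f(-0.040000) = -1.080811
  f(1.160000) = 0.846514
  x_2 = 1.160000 - 0.846514×(1.160000 - (-0.040000))/(0.846514 - (-1.080811))
       = 0.632940
Iteration 2:
  f(1.160000) = 0.846514
  f(0.632940) = 0.101911
  x_3 = 0.632940 - 0.101911×(0.632940 - 1.160000)/(0.101911 - 0.846514)
       = 0.560803
Iteration 3:
  f(0.632940) = 0.101911
  f(0.560803) = -0.009948
  x_4 = 0.560803 - (-0.009948)×(0.560803 - 0.632940)/(-0.009948 - 0.101911)
       = 0.567218
Iteration 4:
  f(0.560803) = -0.009948
  f(0.567218) = 0.000117
  x_5 = 0.567218 - 0.000117×(0.567218 - 0.560803)/(0.000117 - (-0.009948))
       = 0.567143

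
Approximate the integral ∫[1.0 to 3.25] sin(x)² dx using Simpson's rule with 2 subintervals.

f(x) = sin(x)²
a = 1.0, b = 3.25, n = 2
h = (b - a)/n = 1.125000

Simpson's rule: (h/3)[f(x₀) + 4f(x₁) + 2f(x₂) + ... + f(xₙ)]

x_0 = 1.0000, f(x_0) = 0.708073, coefficient = 1
x_1 = 2.1250, f(x_1) = 0.723044, coefficient = 4
x_2 = 3.2500, f(x_2) = 0.011706, coefficient = 1

I ≈ (1.125000/3) × 3.611955 = 1.354483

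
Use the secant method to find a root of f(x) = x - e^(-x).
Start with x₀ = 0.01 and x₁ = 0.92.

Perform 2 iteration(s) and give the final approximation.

f(x) = x - e^(-x)
x₀ = 0.01, x₁ = 0.92

Secant formula: x_{n+1} = x_n - f(x_n)(x_n - x_{n-1})/(f(x_n) - f(x_{n-1}))

Iteration 1:
  f(0.010000) = -0.980050
  f(0.920000) = 0.521481
  x_2 = 0.920000 - 0.521481×(0.920000 - 0.010000)/(0.521481 - (-0.980050))
       = 0.603957
Iteration 2:
  f(0.920000) = 0.521481
  f(0.603957) = 0.057313
  x_3 = 0.603957 - 0.057313×(0.603957 - 0.920000)/(0.057313 - 0.521481)
       = 0.564934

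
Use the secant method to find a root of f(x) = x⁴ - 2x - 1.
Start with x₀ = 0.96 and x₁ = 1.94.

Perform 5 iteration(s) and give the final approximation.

f(x) = x⁴ - 2x - 1
x₀ = 0.96, x₁ = 1.94

Secant formula: x_{n+1} = x_n - f(x_n)(x_n - x_{n-1})/(f(x_n) - f(x_{n-1}))

Iteration 1:
  f(0.960000) = -2.070653
  f(1.940000) = 9.284685
  x_2 = 1.940000 - 9.284685×(1.940000 - 0.960000)/(9.284685 - (-2.070653))
       = 1.138704
Iteration 2:
  f(1.940000) = 9.284685
  f(1.138704) = -1.596116
  x_3 = 1.138704 - (-1.596116)×(1.138704 - 1.940000)/(-1.596116 - 9.284685)
       = 1.256247
Iteration 3:
  f(1.138704) = -1.596116
  f(1.256247) = -1.021918
  x_4 = 1.256247 - (-1.021918)×(1.256247 - 1.138704)/(-1.021918 - (-1.596116))
       = 1.465441
Iteration 4:
  f(1.256247) = -1.021918
  f(1.465441) = 0.680953
  x_5 = 1.465441 - 0.680953×(1.465441 - 1.256247)/(0.680953 - (-1.021918))
       = 1.381788
Iteration 5:
  f(1.465441) = 0.680953
  f(1.381788) = -0.118008
  x_6 = 1.381788 - (-0.118008)×(1.381788 - 1.465441)/(-0.118008 - 0.680953)
       = 1.394143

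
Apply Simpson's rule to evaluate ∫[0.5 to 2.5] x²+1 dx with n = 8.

f(x) = x²+1
a = 0.5, b = 2.5, n = 8
h = (b - a)/n = 0.250000

Simpson's rule: (h/3)[f(x₀) + 4f(x₁) + 2f(x₂) + ... + f(xₙ)]

x_0 = 0.5000, f(x_0) = 1.250000, coefficient = 1
x_1 = 0.7500, f(x_1) = 1.562500, coefficient = 4
x_2 = 1.0000, f(x_2) = 2.000000, coefficient = 2
x_3 = 1.2500, f(x_3) = 2.562500, coefficient = 4
x_4 = 1.5000, f(x_4) = 3.250000, coefficient = 2
x_5 = 1.7500, f(x_5) = 4.062500, coefficient = 4
x_6 = 2.0000, f(x_6) = 5.000000, coefficient = 2
x_7 = 2.2500, f(x_7) = 6.062500, coefficient = 4
x_8 = 2.5000, f(x_8) = 7.250000, coefficient = 1

I ≈ (0.250000/3) × 86.000000 = 7.166667
Exact value: 7.166667
Error: 0.000000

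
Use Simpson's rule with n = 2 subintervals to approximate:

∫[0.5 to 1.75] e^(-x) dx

f(x) = e^(-x)
a = 0.5, b = 1.75, n = 2
h = (b - a)/n = 0.625000

Simpson's rule: (h/3)[f(x₀) + 4f(x₁) + 2f(x₂) + ... + f(xₙ)]

x_0 = 0.5000, f(x_0) = 0.606531, coefficient = 1
x_1 = 1.1250, f(x_1) = 0.324652, coefficient = 4
x_2 = 1.7500, f(x_2) = 0.173774, coefficient = 1

I ≈ (0.625000/3) × 2.078914 = 0.433107
Exact value: 0.432757
Error: 0.000350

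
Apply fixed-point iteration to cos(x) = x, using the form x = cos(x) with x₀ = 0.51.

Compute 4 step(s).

Equation: cos(x) = x
Fixed-point form: x = cos(x)
x₀ = 0.51

x_1 = g(0.510000) = 0.872745
x_2 = g(0.872745) = 0.642726
x_3 = g(0.642726) = 0.800465
x_4 = g(0.800465) = 0.696373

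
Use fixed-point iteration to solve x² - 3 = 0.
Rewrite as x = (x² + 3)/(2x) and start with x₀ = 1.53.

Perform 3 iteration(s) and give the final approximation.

Equation: x² - 3 = 0
Fixed-point form: x = (x² + 3)/(2x)
x₀ = 1.53

x_1 = g(1.530000) = 1.745392
x_2 = g(1.745392) = 1.732102
x_3 = g(1.732102) = 1.732051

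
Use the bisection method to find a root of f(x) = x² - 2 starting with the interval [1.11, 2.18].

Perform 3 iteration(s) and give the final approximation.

f(x) = x² - 2
Initial interval: [1.11, 2.18]

Iteration 1:
  c_1 = (1.110000 + 2.180000)/2 = 1.645000
  f(c_1) = f(1.645000) = 0.706025
  f(a) × f(c) < 0, new interval: [1.110000, 1.645000]
Iteration 2:
  c_2 = (1.110000 + 1.645000)/2 = 1.377500
  f(c_2) = f(1.377500) = -0.102494
  f(a) × f(c) ≥ 0, new interval: [1.377500, 1.645000]
Iteration 3:
  c_3 = (1.377500 + 1.645000)/2 = 1.511250
  f(c_3) = f(1.511250) = 0.283877
  f(a) × f(c) < 0, new interval: [1.377500, 1.511250]

After 3 iteration(s), the approximation is c_3 = 1.511250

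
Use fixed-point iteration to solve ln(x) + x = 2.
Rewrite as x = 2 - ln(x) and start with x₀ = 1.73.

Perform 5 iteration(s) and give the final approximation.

Equation: ln(x) + x = 2
Fixed-point form: x = 2 - ln(x)
x₀ = 1.73

x_1 = g(1.730000) = 1.451879
x_2 = g(1.451879) = 1.627142
x_3 = g(1.627142) = 1.513175
x_4 = g(1.513175) = 1.585790
x_5 = g(1.585790) = 1.538917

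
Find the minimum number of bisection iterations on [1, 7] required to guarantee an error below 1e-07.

We need (b-a)/2^n ≤ 1e-07
(7 - 1)/2^n ≤ 1e-07
6/2^n ≤ 1e-07
2^n ≥ 60000000
n ≥ log₂(60000000) = 25.84
n ≥ 26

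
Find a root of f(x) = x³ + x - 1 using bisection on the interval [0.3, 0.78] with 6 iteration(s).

f(x) = x³ + x - 1
Initial interval: [0.3, 0.78]

Iteration 1:
  c_1 = (0.300000 + 0.780000)/2 = 0.540000
  f(c_1) = f(0.540000) = -0.302536
  f(a) × f(c) ≥ 0, new interval: [0.540000, 0.780000]
Iteration 2:
  c_2 = (0.540000 + 0.780000)/2 = 0.660000
  f(c_2) = f(0.660000) = -0.052504
  f(a) × f(c) ≥ 0, new interval: [0.660000, 0.780000]
Iteration 3:
  c_3 = (0.660000 + 0.780000)/2 = 0.720000
  f(c_3) = f(0.720000) = 0.093248
  f(a) × f(c) < 0, new interval: [0.660000, 0.720000]
Iteration 4:
  c_4 = (0.660000 + 0.720000)/2 = 0.690000
  f(c_4) = f(0.690000) = 0.018509
  f(a) × f(c) < 0, new interval: [0.660000, 0.690000]
Iteration 5:
  c_5 = (0.660000 + 0.690000)/2 = 0.675000
  f(c_5) = f(0.675000) = -0.017453
  f(a) × f(c) ≥ 0, new interval: [0.675000, 0.690000]
Iteration 6:
  c_6 = (0.675000 + 0.690000)/2 = 0.682500
  f(c_6) = f(0.682500) = 0.000413
  f(a) × f(c) < 0, new interval: [0.675000, 0.682500]

After 6 iteration(s), the approximation is c_6 = 0.682500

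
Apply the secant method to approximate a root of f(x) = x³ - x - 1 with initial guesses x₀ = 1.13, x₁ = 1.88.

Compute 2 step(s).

f(x) = x³ - x - 1
x₀ = 1.13, x₁ = 1.88

Secant formula: x_{n+1} = x_n - f(x_n)(x_n - x_{n-1})/(f(x_n) - f(x_{n-1}))

Iteration 1:
  f(1.130000) = -0.687103
  f(1.880000) = 3.764672
  x_2 = 1.880000 - 3.764672×(1.880000 - 1.130000)/(3.764672 - (-0.687103))
       = 1.245758
Iteration 2:
  f(1.880000) = 3.764672
  f(1.245758) = -0.312451
  x_3 = 1.245758 - (-0.312451)×(1.245758 - 1.880000)/(-0.312451 - 3.764672)
       = 1.294363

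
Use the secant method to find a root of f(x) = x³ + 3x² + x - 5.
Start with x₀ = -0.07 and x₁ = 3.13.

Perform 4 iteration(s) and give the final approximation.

f(x) = x³ + 3x² + x - 5
x₀ = -0.07, x₁ = 3.13

Secant formula: x_{n+1} = x_n - f(x_n)(x_n - x_{n-1})/(f(x_n) - f(x_{n-1}))

Iteration 1:
  f(-0.070000) = -5.055643
  f(3.130000) = 58.184997
  x_2 = 3.130000 - 58.184997×(3.130000 - (-0.070000))/(58.184997 - (-5.055643))
       = 0.185817
Iteration 2:
  f(3.130000) = 58.184997
  f(0.185817) = -4.704182
  x_3 = 0.185817 - (-4.704182)×(0.185817 - 3.130000)/(-4.704182 - 58.184997)
       = 0.406046
Iteration 3:
  f(0.185817) = -4.704182
  f(0.406046) = -4.032389
  x_4 = 0.406046 - (-4.032389)×(0.406046 - 0.185817)/(-4.032389 - (-4.704182))
       = 1.727949
Iteration 4:
  f(0.406046) = -4.032389
  f(1.727949) = 10.844705
  x_5 = 1.727949 - 10.844705×(1.727949 - 0.406046)/(10.844705 - (-4.032389))
       = 0.764343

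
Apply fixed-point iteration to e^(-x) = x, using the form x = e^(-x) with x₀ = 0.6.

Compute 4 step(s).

Equation: e^(-x) = x
Fixed-point form: x = e^(-x)
x₀ = 0.6

x_1 = g(0.600000) = 0.548812
x_2 = g(0.548812) = 0.577636
x_3 = g(0.577636) = 0.561224
x_4 = g(0.561224) = 0.570511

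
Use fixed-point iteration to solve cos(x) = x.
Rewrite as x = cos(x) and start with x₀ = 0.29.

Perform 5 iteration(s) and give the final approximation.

Equation: cos(x) = x
Fixed-point form: x = cos(x)
x₀ = 0.29

x_1 = g(0.290000) = 0.958244
x_2 = g(0.958244) = 0.574958
x_3 = g(0.574958) = 0.839215
x_4 = g(0.839215) = 0.668047
x_5 = g(0.668047) = 0.785033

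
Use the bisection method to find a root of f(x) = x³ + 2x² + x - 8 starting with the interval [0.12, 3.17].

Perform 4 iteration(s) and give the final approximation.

f(x) = x³ + 2x² + x - 8
Initial interval: [0.12, 3.17]

Iteration 1:
  c_1 = (0.120000 + 3.170000)/2 = 1.645000
  f(c_1) = f(1.645000) = 3.508461
  f(a) × f(c) < 0, new interval: [0.120000, 1.645000]
Iteration 2:
  c_2 = (0.120000 + 1.645000)/2 = 0.882500
  f(c_2) = f(0.882500) = -4.872591
  f(a) × f(c) ≥ 0, new interval: [0.882500, 1.645000]
Iteration 3:
  c_3 = (0.882500 + 1.645000)/2 = 1.263750
  f(c_3) = f(1.263750) = -1.523832
  f(a) × f(c) ≥ 0, new interval: [1.263750, 1.645000]
Iteration 4:
  c_4 = (1.263750 + 1.645000)/2 = 1.454375
  f(c_4) = f(1.454375) = 0.761092
  f(a) × f(c) < 0, new interval: [1.263750, 1.454375]

After 4 iteration(s), the approximation is c_4 = 1.454375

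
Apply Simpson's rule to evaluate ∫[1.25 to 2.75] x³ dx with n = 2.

f(x) = x³
a = 1.25, b = 2.75, n = 2
h = (b - a)/n = 0.750000

Simpson's rule: (h/3)[f(x₀) + 4f(x₁) + 2f(x₂) + ... + f(xₙ)]

x_0 = 1.2500, f(x_0) = 1.953125, coefficient = 1
x_1 = 2.0000, f(x_1) = 8.000000, coefficient = 4
x_2 = 2.7500, f(x_2) = 20.796875, coefficient = 1

I ≈ (0.750000/3) × 54.750000 = 13.687500
Exact value: 13.687500
Error: 0.000000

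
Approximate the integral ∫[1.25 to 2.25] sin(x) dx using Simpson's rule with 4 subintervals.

f(x) = sin(x)
a = 1.25, b = 2.25, n = 4
h = (b - a)/n = 0.250000

Simpson's rule: (h/3)[f(x₀) + 4f(x₁) + 2f(x₂) + ... + f(xₙ)]

x_0 = 1.2500, f(x_0) = 0.948985, coefficient = 1
x_1 = 1.5000, f(x_1) = 0.997495, coefficient = 4
x_2 = 1.7500, f(x_2) = 0.983986, coefficient = 2
x_3 = 2.0000, f(x_3) = 0.909297, coefficient = 4
x_4 = 2.2500, f(x_4) = 0.778073, coefficient = 1

I ≈ (0.250000/3) × 11.322199 = 0.943517
Exact value: 0.943496
Error: 0.000021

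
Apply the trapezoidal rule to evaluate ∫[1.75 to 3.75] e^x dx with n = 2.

f(x) = e^x
a = 1.75, b = 3.75, n = 2
h = (b - a)/n = 1.000000

Trapezoidal rule: (h/2)[f(x₀) + 2f(x₁) + 2f(x₂) + ... + f(xₙ)]

x_0 = 1.7500, f(x_0) = 5.754603, coefficient = 1
x_1 = 2.7500, f(x_1) = 15.642632, coefficient = 2
x_2 = 3.7500, f(x_2) = 42.521082, coefficient = 1

I ≈ (1.000000/2) × 79.560948 = 39.780474
Exact value: 36.766479
Error: 3.013995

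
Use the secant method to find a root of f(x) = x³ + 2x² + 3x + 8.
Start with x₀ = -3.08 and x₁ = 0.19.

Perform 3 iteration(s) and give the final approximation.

f(x) = x³ + 2x² + 3x + 8
x₀ = -3.08, x₁ = 0.19

Secant formula: x_{n+1} = x_n - f(x_n)(x_n - x_{n-1})/(f(x_n) - f(x_{n-1}))

Iteration 1:
  f(-3.080000) = -11.485312
  f(0.190000) = 8.649059
  x_2 = 0.190000 - 8.649059×(0.190000 - (-3.080000))/(8.649059 - (-11.485312))
       = -1.214684
Iteration 2:
  f(0.190000) = 8.649059
  f(-1.214684) = 5.514649
  x_3 = -1.214684 - 5.514649×(-1.214684 - 0.190000)/(5.514649 - 8.649059)
       = -3.686070
Iteration 3:
  f(-1.214684) = 5.514649
  f(-3.686070) = -25.967026
  x_4 = -3.686070 - (-25.967026)×(-3.686070 - (-1.214684))/(-25.967026 - 5.514649)
       = -1.647597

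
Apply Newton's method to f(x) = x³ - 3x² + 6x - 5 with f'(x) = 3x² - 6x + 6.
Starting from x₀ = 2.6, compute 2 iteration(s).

f(x) = x³ - 3x² + 6x - 5
f'(x) = 3x² - 6x + 6
x₀ = 2.6

Newton-Raphson formula: x_{n+1} = x_n - f(x_n)/f'(x_n)

Iteration 1:
  f(2.600000) = 7.896000
  f'(2.600000) = 10.680000
  x_1 = 2.600000 - 7.896000/10.680000 = 1.860674
Iteration 2:
  f(1.860674) = 2.219575
  f'(1.860674) = 5.222280
  x_2 = 1.860674 - 2.219575/5.222280 = 1.435654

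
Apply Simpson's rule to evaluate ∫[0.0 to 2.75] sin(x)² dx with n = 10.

f(x) = sin(x)²
a = 0.0, b = 2.75, n = 10
h = (b - a)/n = 0.275000

Simpson's rule: (h/3)[f(x₀) + 4f(x₁) + 2f(x₂) + ... + f(xₙ)]

x_0 = 0.0000, f(x_0) = 0.000000, coefficient = 1
x_1 = 0.2750, f(x_1) = 0.073738, coefficient = 4
x_2 = 0.5500, f(x_2) = 0.273202, coefficient = 2
x_3 = 0.8250, f(x_3) = 0.539560, coefficient = 4
x_4 = 1.1000, f(x_4) = 0.794251, coefficient = 2
x_5 = 1.3750, f(x_5) = 0.962151, coefficient = 4
x_6 = 1.6500, f(x_6) = 0.993740, coefficient = 2
x_7 = 1.9250, f(x_7) = 0.879700, coefficient = 4
x_8 = 2.2000, f(x_8) = 0.653666, coefficient = 2
x_9 = 2.4750, f(x_9) = 0.382309, coefficient = 4
x_10 = 2.7500, f(x_10) = 0.145665, coefficient = 1

I ≈ (0.275000/3) × 16.925215 = 1.551478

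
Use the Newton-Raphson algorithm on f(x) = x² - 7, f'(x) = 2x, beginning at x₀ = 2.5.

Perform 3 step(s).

f(x) = x² - 7
f'(x) = 2x
x₀ = 2.5

Newton-Raphson formula: x_{n+1} = x_n - f(x_n)/f'(x_n)

Iteration 1:
  f(2.500000) = -0.750000
  f'(2.500000) = 5.000000
  x_1 = 2.500000 - (-0.750000)/5.000000 = 2.650000
Iteration 2:
  f(2.650000) = 0.022500
  f'(2.650000) = 5.300000
  x_2 = 2.650000 - 0.022500/5.300000 = 2.645755
Iteration 3:
  f(2.645755) = 0.000018
  f'(2.645755) = 5.291509
  x_3 = 2.645755 - 0.000018/5.291509 = 2.645751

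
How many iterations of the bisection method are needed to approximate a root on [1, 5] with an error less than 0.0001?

We need (b-a)/2^n ≤ 0.0001
(5 - 1)/2^n ≤ 0.0001
4/2^n ≤ 0.0001
2^n ≥ 40000
n ≥ log₂(40000) = 15.29
n ≥ 16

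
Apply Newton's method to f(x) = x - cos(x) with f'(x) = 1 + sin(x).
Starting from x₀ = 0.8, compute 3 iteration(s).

f(x) = x - cos(x)
f'(x) = 1 + sin(x)
x₀ = 0.8

Newton-Raphson formula: x_{n+1} = x_n - f(x_n)/f'(x_n)

Iteration 1:
  f(0.800000) = 0.103293
  f'(0.800000) = 1.717356
  x_1 = 0.800000 - 0.103293/1.717356 = 0.739853
Iteration 2:
  f(0.739853) = 0.001286
  f'(0.739853) = 1.674180
  x_2 = 0.739853 - 0.001286/1.674180 = 0.739085
Iteration 3:
  f(0.739085) = 0.000000
  f'(0.739085) = 1.673612
  x_3 = 0.739085 - 0.000000/1.673612 = 0.739085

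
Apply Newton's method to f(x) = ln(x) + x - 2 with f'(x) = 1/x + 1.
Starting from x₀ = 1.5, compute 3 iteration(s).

f(x) = ln(x) + x - 2
f'(x) = 1/x + 1
x₀ = 1.5

Newton-Raphson formula: x_{n+1} = x_n - f(x_n)/f'(x_n)

Iteration 1:
  f(1.500000) = -0.094535
  f'(1.500000) = 1.666667
  x_1 = 1.500000 - (-0.094535)/1.666667 = 1.556721
Iteration 2:
  f(1.556721) = -0.000697
  f'(1.556721) = 1.642376
  x_2 = 1.556721 - (-0.000697)/1.642376 = 1.557146
Iteration 3:
  f(1.557146) = 0.000000
  f'(1.557146) = 1.642201
  x_3 = 1.557146 - 0.000000/1.642201 = 1.557146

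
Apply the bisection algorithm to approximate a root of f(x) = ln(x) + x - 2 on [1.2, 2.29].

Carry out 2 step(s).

f(x) = ln(x) + x - 2
Initial interval: [1.2, 2.29]

Iteration 1:
  c_1 = (1.200000 + 2.290000)/2 = 1.745000
  f(c_1) = f(1.745000) = 0.301755
  f(a) × f(c) < 0, new interval: [1.200000, 1.745000]
Iteration 2:
  c_2 = (1.200000 + 1.745000)/2 = 1.472500
  f(c_2) = f(1.472500) = -0.140538
  f(a) × f(c) ≥ 0, new interval: [1.472500, 1.745000]

After 2 iteration(s), the approximation is c_2 = 1.472500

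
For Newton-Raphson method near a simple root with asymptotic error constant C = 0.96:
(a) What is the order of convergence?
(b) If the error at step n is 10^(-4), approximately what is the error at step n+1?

(a) Newton-Raphson has quadratic (order 2) convergence near simple roots.
    This means |e_{n+1}| ≈ C|e_n|².

(b) With |e_n| = 10^(-4) and C = 0.96:
    |e_{n+1}| ≈ 0.96 × (10^(-4))² = 0.96 × 10^(-8)

(a) 2 (quadratic); (b) |e_{n+1}| ≈ 9.600e-09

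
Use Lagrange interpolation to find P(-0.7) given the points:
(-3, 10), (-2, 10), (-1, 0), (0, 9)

Lagrange interpolation formula:
P(x) = Σ yᵢ × Lᵢ(x)
where Lᵢ(x) = Π_{j≠i} (x - xⱼ)/(xᵢ - xⱼ)

L_0(-0.7) = (-0.7 - (-2))/(-3 - (-2)) × (-0.7 - (-1))/(-3 - (-1)) × (-0.7 - 0)/(-3 - 0) = 0.045500
L_1(-0.7) = (-0.7 - (-3))/(-2 - (-3)) × (-0.7 - (-1))/(-2 - (-1)) × (-0.7 - 0)/(-2 - 0) = -0.241500
L_2(-0.7) = (-0.7 - (-3))/(-1 - (-3)) × (-0.7 - (-2))/(-1 - (-2)) × (-0.7 - 0)/(-1 - 0) = 1.046500
L_3(-0.7) = (-0.7 - (-3))/(0 - (-3)) × (-0.7 - (-2))/(0 - (-2)) × (-0.7 - (-1))/(0 - (-1)) = 0.149500

P(-0.7) = 10×L_0(-0.7) + 10×L_1(-0.7) + 0×L_2(-0.7) + 9×L_3(-0.7)
P(-0.7) = -0.614500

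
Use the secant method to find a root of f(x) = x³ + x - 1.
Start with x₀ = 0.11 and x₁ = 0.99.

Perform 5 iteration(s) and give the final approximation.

f(x) = x³ + x - 1
x₀ = 0.11, x₁ = 0.99

Secant formula: x_{n+1} = x_n - f(x_n)(x_n - x_{n-1})/(f(x_n) - f(x_{n-1}))

Iteration 1:
  f(0.110000) = -0.888669
  f(0.990000) = 0.960299
  x_2 = 0.990000 - 0.960299×(0.990000 - 0.110000)/(0.960299 - (-0.888669))
       = 0.532954
Iteration 2:
  f(0.990000) = 0.960299
  f(0.532954) = -0.315665
  x_3 = 0.532954 - (-0.315665)×(0.532954 - 0.990000)/(-0.315665 - 0.960299)
       = 0.646024
Iteration 3:
  f(0.532954) = -0.315665
  f(0.646024) = -0.084359
  x_4 = 0.646024 - (-0.084359)×(0.646024 - 0.532954)/(-0.084359 - (-0.315665))
       = 0.687262
Iteration 4:
  f(0.646024) = -0.084359
  f(0.687262) = 0.011875
  x_5 = 0.687262 - 0.011875×(0.687262 - 0.646024)/(0.011875 - (-0.084359))
       = 0.682173
Iteration 5:
  f(0.687262) = 0.011875
  f(0.682173) = -0.000371
  x_6 = 0.682173 - (-0.000371)×(0.682173 - 0.687262)/(-0.000371 - 0.011875)
       = 0.682327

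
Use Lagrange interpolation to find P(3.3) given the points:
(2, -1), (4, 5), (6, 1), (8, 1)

Lagrange interpolation formula:
P(x) = Σ yᵢ × Lᵢ(x)
where Lᵢ(x) = Π_{j≠i} (x - xⱼ)/(xᵢ - xⱼ)

L_0(3.3) = (3.3 - 4)/(2 - 4) × (3.3 - 6)/(2 - 6) × (3.3 - 8)/(2 - 8) = 0.185063
L_1(3.3) = (3.3 - 2)/(4 - 2) × (3.3 - 6)/(4 - 6) × (3.3 - 8)/(4 - 8) = 1.031062
L_2(3.3) = (3.3 - 2)/(6 - 2) × (3.3 - 4)/(6 - 4) × (3.3 - 8)/(6 - 8) = -0.267313
L_3(3.3) = (3.3 - 2)/(8 - 2) × (3.3 - 4)/(8 - 4) × (3.3 - 6)/(8 - 6) = 0.051188

P(3.3) = (-1)×L_0(3.3) + 5×L_1(3.3) + 1×L_2(3.3) + 1×L_3(3.3)
P(3.3) = 4.754125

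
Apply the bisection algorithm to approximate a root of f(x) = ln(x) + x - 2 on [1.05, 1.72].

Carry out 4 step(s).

f(x) = ln(x) + x - 2
Initial interval: [1.05, 1.72]

Iteration 1:
  c_1 = (1.050000 + 1.720000)/2 = 1.385000
  f(c_1) = f(1.385000) = -0.289300
  f(a) × f(c) ≥ 0, new interval: [1.385000, 1.720000]
Iteration 2:
  c_2 = (1.385000 + 1.720000)/2 = 1.552500
  f(c_2) = f(1.552500) = -0.007633
  f(a) × f(c) ≥ 0, new interval: [1.552500, 1.720000]
Iteration 3:
  c_3 = (1.552500 + 1.720000)/2 = 1.636250
  f(c_3) = f(1.636250) = 0.128657
  f(a) × f(c) < 0, new interval: [1.552500, 1.636250]
Iteration 4:
  c_4 = (1.552500 + 1.636250)/2 = 1.594375
  f(c_4) = f(1.594375) = 0.060857
  f(a) × f(c) < 0, new interval: [1.552500, 1.594375]

After 4 iteration(s), the approximation is c_4 = 1.594375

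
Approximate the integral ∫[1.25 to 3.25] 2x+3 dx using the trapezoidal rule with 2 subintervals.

f(x) = 2x+3
a = 1.25, b = 3.25, n = 2
h = (b - a)/n = 1.000000

Trapezoidal rule: (h/2)[f(x₀) + 2f(x₁) + 2f(x₂) + ... + f(xₙ)]

x_0 = 1.2500, f(x_0) = 5.500000, coefficient = 1
x_1 = 2.2500, f(x_1) = 7.500000, coefficient = 2
x_2 = 3.2500, f(x_2) = 9.500000, coefficient = 1

I ≈ (1.000000/2) × 30.000000 = 15.000000
Exact value: 15.000000
Error: 0.000000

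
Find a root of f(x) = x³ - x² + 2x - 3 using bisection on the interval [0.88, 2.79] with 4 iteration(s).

f(x) = x³ - x² + 2x - 3
Initial interval: [0.88, 2.79]

Iteration 1:
  c_1 = (0.880000 + 2.790000)/2 = 1.835000
  f(c_1) = f(1.835000) = 3.481633
  f(a) × f(c) < 0, new interval: [0.880000, 1.835000]
Iteration 2:
  c_2 = (0.880000 + 1.835000)/2 = 1.357500
  f(c_2) = f(1.357500) = 0.373803
  f(a) × f(c) < 0, new interval: [0.880000, 1.357500]
Iteration 3:
  c_3 = (0.880000 + 1.357500)/2 = 1.118750
  f(c_3) = f(1.118750) = -0.613872
  f(a) × f(c) ≥ 0, new interval: [1.118750, 1.357500]
Iteration 4:
  c_4 = (1.118750 + 1.357500)/2 = 1.238125
  f(c_4) = f(1.238125) = -0.158715
  f(a) × f(c) ≥ 0, new interval: [1.238125, 1.357500]

After 4 iteration(s), the approximation is c_4 = 1.238125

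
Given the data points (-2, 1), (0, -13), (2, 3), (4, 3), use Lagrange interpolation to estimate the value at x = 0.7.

Lagrange interpolation formula:
P(x) = Σ yᵢ × Lᵢ(x)
where Lᵢ(x) = Π_{j≠i} (x - xⱼ)/(xᵢ - xⱼ)

L_0(0.7) = (0.7 - 0)/(-2 - 0) × (0.7 - 2)/(-2 - 2) × (0.7 - 4)/(-2 - 4) = -0.062562
L_1(0.7) = (0.7 - (-2))/(0 - (-2)) × (0.7 - 2)/(0 - 2) × (0.7 - 4)/(0 - 4) = 0.723938
L_2(0.7) = (0.7 - (-2))/(2 - (-2)) × (0.7 - 0)/(2 - 0) × (0.7 - 4)/(2 - 4) = 0.389812
L_3(0.7) = (0.7 - (-2))/(4 - (-2)) × (0.7 - 0)/(4 - 0) × (0.7 - 2)/(4 - 2) = -0.051188

P(0.7) = 1×L_0(0.7) + (-13)×L_1(0.7) + 3×L_2(0.7) + 3×L_3(0.7)
P(0.7) = -8.457875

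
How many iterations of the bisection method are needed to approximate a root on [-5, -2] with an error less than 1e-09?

We need (b-a)/2^n ≤ 1e-09
(-2 - (-5))/2^n ≤ 1e-09
3/2^n ≤ 1e-09
2^n ≥ 3000000000
n ≥ log₂(3000000000) = 31.48
n ≥ 32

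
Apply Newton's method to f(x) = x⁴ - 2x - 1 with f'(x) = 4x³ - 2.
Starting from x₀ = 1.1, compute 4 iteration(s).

f(x) = x⁴ - 2x - 1
f'(x) = 4x³ - 2
x₀ = 1.1

Newton-Raphson formula: x_{n+1} = x_n - f(x_n)/f'(x_n)

Iteration 1:
  f(1.100000) = -1.735900
  f'(1.100000) = 3.324000
  x_1 = 1.100000 - (-1.735900)/3.324000 = 1.622232
Iteration 2:
  f(1.622232) = 2.681051
  f'(1.622232) = 15.076509
  x_2 = 1.622232 - 2.681051/15.076509 = 1.444403
Iteration 3:
  f(1.444403) = 0.463837
  f'(1.444403) = 10.053820
  x_3 = 1.444403 - 0.463837/10.053820 = 1.398267
Iteration 4:
  f(1.398267) = 0.026081
  f'(1.398267) = 8.935293
  x_4 = 1.398267 - 0.026081/8.935293 = 1.395348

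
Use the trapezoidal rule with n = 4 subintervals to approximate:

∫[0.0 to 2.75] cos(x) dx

f(x) = cos(x)
a = 0.0, b = 2.75, n = 4
h = (b - a)/n = 0.687500

Trapezoidal rule: (h/2)[f(x₀) + 2f(x₁) + 2f(x₂) + ... + f(xₙ)]

x_0 = 0.0000, f(x_0) = 1.000000, coefficient = 1
x_1 = 0.6875, f(x_1) = 0.772835, coefficient = 2
x_2 = 1.3750, f(x_2) = 0.194548, coefficient = 2
x_3 = 2.0625, f(x_3) = -0.472128, coefficient = 2
x_4 = 2.7500, f(x_4) = -0.924302, coefficient = 1

I ≈ (0.687500/2) × 1.066206 = 0.366508
Exact value: 0.381661
Error: 0.015153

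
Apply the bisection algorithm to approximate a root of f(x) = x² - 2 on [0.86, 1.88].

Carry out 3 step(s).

f(x) = x² - 2
Initial interval: [0.86, 1.88]

Iteration 1:
  c_1 = (0.860000 + 1.880000)/2 = 1.370000
  f(c_1) = f(1.370000) = -0.123100
  f(a) × f(c) ≥ 0, new interval: [1.370000, 1.880000]
Iteration 2:
  c_2 = (1.370000 + 1.880000)/2 = 1.625000
  f(c_2) = f(1.625000) = 0.640625
  f(a) × f(c) < 0, new interval: [1.370000, 1.625000]
Iteration 3:
  c_3 = (1.370000 + 1.625000)/2 = 1.497500
  f(c_3) = f(1.497500) = 0.242506
  f(a) × f(c) < 0, new interval: [1.370000, 1.497500]

After 3 iteration(s), the approximation is c_3 = 1.497500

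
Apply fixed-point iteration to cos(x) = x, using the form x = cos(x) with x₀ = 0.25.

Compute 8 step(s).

Equation: cos(x) = x
Fixed-point form: x = cos(x)
x₀ = 0.25

x_1 = g(0.250000) = 0.968912
x_2 = g(0.968912) = 0.566196
x_3 = g(0.566196) = 0.843947
x_4 = g(0.843947) = 0.664518
x_5 = g(0.664518) = 0.787214
x_6 = g(0.787214) = 0.705822
x_7 = g(0.705822) = 0.761079
x_8 = g(0.761079) = 0.724092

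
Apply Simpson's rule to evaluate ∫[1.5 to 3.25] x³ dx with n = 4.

f(x) = x³
a = 1.5, b = 3.25, n = 4
h = (b - a)/n = 0.437500

Simpson's rule: (h/3)[f(x₀) + 4f(x₁) + 2f(x₂) + ... + f(xₙ)]

x_0 = 1.5000, f(x_0) = 3.375000, coefficient = 1
x_1 = 1.9375, f(x_1) = 7.273193, coefficient = 4
x_2 = 2.3750, f(x_2) = 13.396484, coefficient = 2
x_3 = 2.8125, f(x_3) = 22.247314, coefficient = 4
x_4 = 3.2500, f(x_4) = 34.328125, coefficient = 1

I ≈ (0.437500/3) × 182.578125 = 26.625977
Exact value: 26.625977
Error: 0.000000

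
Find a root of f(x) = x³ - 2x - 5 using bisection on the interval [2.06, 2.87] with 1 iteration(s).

f(x) = x³ - 2x - 5
Initial interval: [2.06, 2.87]

Iteration 1:
  c_1 = (2.060000 + 2.870000)/2 = 2.465000
  f(c_1) = f(2.465000) = 5.047895
  f(a) × f(c) < 0, new interval: [2.060000, 2.465000]

After 1 iteration(s), the approximation is c_1 = 2.465000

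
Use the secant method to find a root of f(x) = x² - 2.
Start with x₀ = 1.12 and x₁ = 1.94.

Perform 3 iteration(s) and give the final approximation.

f(x) = x² - 2
x₀ = 1.12, x₁ = 1.94

Secant formula: x_{n+1} = x_n - f(x_n)(x_n - x_{n-1})/(f(x_n) - f(x_{n-1}))

Iteration 1:
  f(1.120000) = -0.745600
  f(1.940000) = 1.763600
  x_2 = 1.940000 - 1.763600×(1.940000 - 1.120000)/(1.763600 - (-0.745600))
       = 1.363660
Iteration 2:
  f(1.940000) = 1.763600
  f(1.363660) = -0.140431
  x_3 = 1.363660 - (-0.140431)×(1.363660 - 1.940000)/(-0.140431 - 1.763600)
       = 1.406168
Iteration 3:
  f(1.363660) = -0.140431
  f(1.406168) = -0.022692
  x_4 = 1.406168 - (-0.022692)×(1.406168 - 1.363660)/(-0.022692 - (-0.140431))
       = 1.414360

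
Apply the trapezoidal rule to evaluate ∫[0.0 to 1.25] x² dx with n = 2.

f(x) = x²
a = 0.0, b = 1.25, n = 2
h = (b - a)/n = 0.625000

Trapezoidal rule: (h/2)[f(x₀) + 2f(x₁) + 2f(x₂) + ... + f(xₙ)]

x_0 = 0.0000, f(x_0) = 0.000000, coefficient = 1
x_1 = 0.6250, f(x_1) = 0.390625, coefficient = 2
x_2 = 1.2500, f(x_2) = 1.562500, coefficient = 1

I ≈ (0.625000/2) × 2.343750 = 0.732422
Exact value: 0.651042
Error: 0.081380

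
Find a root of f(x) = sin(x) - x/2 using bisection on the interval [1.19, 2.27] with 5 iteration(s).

f(x) = sin(x) - x/2
Initial interval: [1.19, 2.27]

Iteration 1:
  c_1 = (1.190000 + 2.270000)/2 = 1.730000
  f(c_1) = f(1.730000) = 0.122354
  f(a) × f(c) ≥ 0, new interval: [1.730000, 2.270000]
Iteration 2:
  c_2 = (1.730000 + 2.270000)/2 = 2.000000
  f(c_2) = f(2.000000) = -0.090703
  f(a) × f(c) < 0, new interval: [1.730000, 2.000000]
Iteration 3:
  c_3 = (1.730000 + 2.000000)/2 = 1.865000
  f(c_3) = f(1.865000) = 0.024533
  f(a) × f(c) ≥ 0, new interval: [1.865000, 2.000000]
Iteration 4:
  c_4 = (1.865000 + 2.000000)/2 = 1.932500
  f(c_4) = f(1.932500) = -0.030955
  f(a) × f(c) < 0, new interval: [1.865000, 1.932500]
Iteration 5:
  c_5 = (1.865000 + 1.932500)/2 = 1.898750
  f(c_5) = f(1.898750) = -0.002672
  f(a) × f(c) < 0, new interval: [1.865000, 1.898750]

After 5 iteration(s), the approximation is c_5 = 1.898750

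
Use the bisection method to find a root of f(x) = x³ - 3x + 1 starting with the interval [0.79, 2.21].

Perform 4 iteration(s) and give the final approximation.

f(x) = x³ - 3x + 1
Initial interval: [0.79, 2.21]

Iteration 1:
  c_1 = (0.790000 + 2.210000)/2 = 1.500000
  f(c_1) = f(1.500000) = -0.125000
  f(a) × f(c) ≥ 0, new interval: [1.500000, 2.210000]
Iteration 2:
  c_2 = (1.500000 + 2.210000)/2 = 1.855000
  f(c_2) = f(1.855000) = 1.818101
  f(a) × f(c) < 0, new interval: [1.500000, 1.855000]
Iteration 3:
  c_3 = (1.500000 + 1.855000)/2 = 1.677500
  f(c_3) = f(1.677500) = 0.687995
  f(a) × f(c) < 0, new interval: [1.500000, 1.677500]
Iteration 4:
  c_4 = (1.500000 + 1.677500)/2 = 1.588750
  f(c_4) = f(1.588750) = 0.243956
  f(a) × f(c) < 0, new interval: [1.500000, 1.588750]

After 4 iteration(s), the approximation is c_4 = 1.588750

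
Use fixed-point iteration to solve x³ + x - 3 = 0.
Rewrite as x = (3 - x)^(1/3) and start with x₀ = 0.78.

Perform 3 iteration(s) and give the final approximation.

Equation: x³ + x - 3 = 0
Fixed-point form: x = (3 - x)^(1/3)
x₀ = 0.78

x_1 = g(0.780000) = 1.304521
x_2 = g(1.304521) = 1.192424
x_3 = g(1.192424) = 1.218145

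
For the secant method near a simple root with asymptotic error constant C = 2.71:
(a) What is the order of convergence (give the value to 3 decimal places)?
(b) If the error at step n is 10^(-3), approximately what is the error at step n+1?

(a) Secant method has superlinear convergence with order φ = (1+√5)/2 ≈ 1.618.
    This means |e_{n+1}| ≈ C|e_n|^1.618.

(b) With |e_n| = 10^(-3) and C = 2.71:
    |e_{n+1}| ≈ 2.71 × (10^(-3))^1.618 = 2.71 × 10^(-4.85)

(a) ≈ 1.618 (golden ratio); (b) |e_{n+1}| ≈ 3.792e-05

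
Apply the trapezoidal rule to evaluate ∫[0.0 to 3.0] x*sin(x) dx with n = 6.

f(x) = x*sin(x)
a = 0.0, b = 3.0, n = 6
h = (b - a)/n = 0.500000

Trapezoidal rule: (h/2)[f(x₀) + 2f(x₁) + 2f(x₂) + ... + f(xₙ)]

x_0 = 0.0000, f(x_0) = 0.000000, coefficient = 1
x_1 = 0.5000, f(x_1) = 0.239713, coefficient = 2
x_2 = 1.0000, f(x_2) = 0.841471, coefficient = 2
x_3 = 1.5000, f(x_3) = 1.496242, coefficient = 2
x_4 = 2.0000, f(x_4) = 1.818595, coefficient = 2
x_5 = 2.5000, f(x_5) = 1.496180, coefficient = 2
x_6 = 3.0000, f(x_6) = 0.423360, coefficient = 1

I ≈ (0.500000/2) × 12.207763 = 3.051941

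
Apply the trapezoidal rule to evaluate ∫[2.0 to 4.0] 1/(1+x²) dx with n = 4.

f(x) = 1/(1+x²)
a = 2.0, b = 4.0, n = 4
h = (b - a)/n = 0.500000

Trapezoidal rule: (h/2)[f(x₀) + 2f(x₁) + 2f(x₂) + ... + f(xₙ)]

x_0 = 2.0000, f(x_0) = 0.200000, coefficient = 1
x_1 = 2.5000, f(x_1) = 0.137931, coefficient = 2
x_2 = 3.0000, f(x_2) = 0.100000, coefficient = 2
x_3 = 3.5000, f(x_3) = 0.075472, coefficient = 2
x_4 = 4.0000, f(x_4) = 0.058824, coefficient = 1

I ≈ (0.500000/2) × 0.885629 = 0.221407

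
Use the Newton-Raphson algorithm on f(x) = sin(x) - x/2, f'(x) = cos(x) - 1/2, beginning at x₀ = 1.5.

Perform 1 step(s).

f(x) = sin(x) - x/2
f'(x) = cos(x) - 1/2
x₀ = 1.5

Newton-Raphson formula: x_{n+1} = x_n - f(x_n)/f'(x_n)

Iteration 1:
  f(1.500000) = 0.247495
  f'(1.500000) = -0.429263
  x_1 = 1.500000 - 0.247495/(-0.429263) = 2.076558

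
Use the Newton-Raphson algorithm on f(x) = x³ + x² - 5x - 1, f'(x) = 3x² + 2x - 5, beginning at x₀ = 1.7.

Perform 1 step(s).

f(x) = x³ + x² - 5x - 1
f'(x) = 3x² + 2x - 5
x₀ = 1.7

Newton-Raphson formula: x_{n+1} = x_n - f(x_n)/f'(x_n)

Iteration 1:
  f(1.700000) = -1.697000
  f'(1.700000) = 7.070000
  x_1 = 1.700000 - (-1.697000)/7.070000 = 1.940028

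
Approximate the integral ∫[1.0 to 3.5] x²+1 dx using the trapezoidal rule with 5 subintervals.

f(x) = x²+1
a = 1.0, b = 3.5, n = 5
h = (b - a)/n = 0.500000

Trapezoidal rule: (h/2)[f(x₀) + 2f(x₁) + 2f(x₂) + ... + f(xₙ)]

x_0 = 1.0000, f(x_0) = 2.000000, coefficient = 1
x_1 = 1.5000, f(x_1) = 3.250000, coefficient = 2
x_2 = 2.0000, f(x_2) = 5.000000, coefficient = 2
x_3 = 2.5000, f(x_3) = 7.250000, coefficient = 2
x_4 = 3.0000, f(x_4) = 10.000000, coefficient = 2
x_5 = 3.5000, f(x_5) = 13.250000, coefficient = 1

I ≈ (0.500000/2) × 66.250000 = 16.562500
Exact value: 16.458333
Error: 0.104167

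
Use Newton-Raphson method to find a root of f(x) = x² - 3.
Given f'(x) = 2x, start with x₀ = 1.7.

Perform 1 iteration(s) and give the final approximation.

f(x) = x² - 3
f'(x) = 2x
x₀ = 1.7

Newton-Raphson formula: x_{n+1} = x_n - f(x_n)/f'(x_n)

Iteration 1:
  f(1.700000) = -0.110000
  f'(1.700000) = 3.400000
  x_1 = 1.700000 - (-0.110000)/3.400000 = 1.732353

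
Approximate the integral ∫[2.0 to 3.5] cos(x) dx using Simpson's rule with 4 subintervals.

f(x) = cos(x)
a = 2.0, b = 3.5, n = 4
h = (b - a)/n = 0.375000

Simpson's rule: (h/3)[f(x₀) + 4f(x₁) + 2f(x₂) + ... + f(xₙ)]

x_0 = 2.0000, f(x_0) = -0.416147, coefficient = 1
x_1 = 2.3750, f(x_1) = -0.720278, coefficient = 4
x_2 = 2.7500, f(x_2) = -0.924302, coefficient = 2
x_3 = 3.1250, f(x_3) = -0.999862, coefficient = 4
x_4 = 3.5000, f(x_4) = -0.936457, coefficient = 1

I ≈ (0.375000/3) × -10.081772 = -1.260221
Exact value: -1.260081
Error: 0.000141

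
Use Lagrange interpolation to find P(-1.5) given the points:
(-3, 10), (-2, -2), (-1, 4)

Lagrange interpolation formula:
P(x) = Σ yᵢ × Lᵢ(x)
where Lᵢ(x) = Π_{j≠i} (x - xⱼ)/(xᵢ - xⱼ)

L_0(-1.5) = (-1.5 - (-2))/(-3 - (-2)) × (-1.5 - (-1))/(-3 - (-1)) = -0.125000
L_1(-1.5) = (-1.5 - (-3))/(-2 - (-3)) × (-1.5 - (-1))/(-2 - (-1)) = 0.750000
L_2(-1.5) = (-1.5 - (-3))/(-1 - (-3)) × (-1.5 - (-2))/(-1 - (-2)) = 0.375000

P(-1.5) = 10×L_0(-1.5) + (-2)×L_1(-1.5) + 4×L_2(-1.5)
P(-1.5) = -1.250000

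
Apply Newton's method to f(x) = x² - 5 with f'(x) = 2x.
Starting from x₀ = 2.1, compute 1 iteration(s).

f(x) = x² - 5
f'(x) = 2x
x₀ = 2.1

Newton-Raphson formula: x_{n+1} = x_n - f(x_n)/f'(x_n)

Iteration 1:
  f(2.100000) = -0.590000
  f'(2.100000) = 4.200000
  x_1 = 2.100000 - (-0.590000)/4.200000 = 2.240476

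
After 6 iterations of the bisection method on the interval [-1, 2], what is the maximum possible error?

Bisection error bound: |error| ≤ (b-a)/2^n
|error| ≤ (2 - (-1))/2^6 = 3/2^6
|error| ≤ 0.0468750000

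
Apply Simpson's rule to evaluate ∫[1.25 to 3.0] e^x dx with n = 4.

f(x) = e^x
a = 1.25, b = 3.0, n = 4
h = (b - a)/n = 0.437500

Simpson's rule: (h/3)[f(x₀) + 4f(x₁) + 2f(x₂) + ... + f(xₙ)]

x_0 = 1.2500, f(x_0) = 3.490343, coefficient = 1
x_1 = 1.6875, f(x_1) = 5.405949, coefficient = 4
x_2 = 2.1250, f(x_2) = 8.372897, coefficient = 2
x_3 = 2.5625, f(x_3) = 12.968197, coefficient = 4
x_4 = 3.0000, f(x_4) = 20.085537, coefficient = 1

I ≈ (0.437500/3) × 113.818260 = 16.598496
Exact value: 16.595194
Error: 0.003302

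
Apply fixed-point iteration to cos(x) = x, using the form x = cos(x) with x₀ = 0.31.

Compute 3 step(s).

Equation: cos(x) = x
Fixed-point form: x = cos(x)
x₀ = 0.31

x_1 = g(0.310000) = 0.952334
x_2 = g(0.952334) = 0.579783
x_3 = g(0.579783) = 0.836581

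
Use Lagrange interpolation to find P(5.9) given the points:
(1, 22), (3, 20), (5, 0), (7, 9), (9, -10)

Lagrange interpolation formula:
P(x) = Σ yᵢ × Lᵢ(x)
where Lᵢ(x) = Π_{j≠i} (x - xⱼ)/(xᵢ - xⱼ)

L_0(5.9) = (5.9 - 3)/(1 - 3) × (5.9 - 5)/(1 - 5) × (5.9 - 7)/(1 - 7) × (5.9 - 9)/(1 - 9) = 0.023177
L_1(5.9) = (5.9 - 1)/(3 - 1) × (5.9 - 5)/(3 - 5) × (5.9 - 7)/(3 - 7) × (5.9 - 9)/(3 - 9) = -0.156647
L_2(5.9) = (5.9 - 1)/(5 - 1) × (5.9 - 3)/(5 - 3) × (5.9 - 7)/(5 - 7) × (5.9 - 9)/(5 - 9) = 0.757127
L_3(5.9) = (5.9 - 1)/(7 - 1) × (5.9 - 3)/(7 - 3) × (5.9 - 5)/(7 - 5) × (5.9 - 9)/(7 - 9) = 0.412978
L_4(5.9) = (5.9 - 1)/(9 - 1) × (5.9 - 3)/(9 - 3) × (5.9 - 5)/(9 - 5) × (5.9 - 7)/(9 - 7) = -0.036635

P(5.9) = 22×L_0(5.9) + 20×L_1(5.9) + 0×L_2(5.9) + 9×L_3(5.9) + (-10)×L_4(5.9)
P(5.9) = 1.460119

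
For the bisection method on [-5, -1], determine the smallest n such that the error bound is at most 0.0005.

We need (b-a)/2^n ≤ 0.0005
(-1 - (-5))/2^n ≤ 0.0005
4/2^n ≤ 0.0005
2^n ≥ 8000
n ≥ log₂(8000) = 12.97
n ≥ 13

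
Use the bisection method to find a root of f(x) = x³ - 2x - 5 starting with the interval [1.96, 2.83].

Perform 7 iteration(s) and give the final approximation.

f(x) = x³ - 2x - 5
Initial interval: [1.96, 2.83]

Iteration 1:
  c_1 = (1.960000 + 2.830000)/2 = 2.395000
  f(c_1) = f(2.395000) = 3.947780
  f(a) × f(c) < 0, new interval: [1.960000, 2.395000]
Iteration 2:
  c_2 = (1.960000 + 2.395000)/2 = 2.177500
  f(c_2) = f(2.177500) = 0.969630
  f(a) × f(c) < 0, new interval: [1.960000, 2.177500]
Iteration 3:
  c_3 = (1.960000 + 2.177500)/2 = 2.068750
  f(c_3) = f(2.068750) = -0.283816
  f(a) × f(c) ≥ 0, new interval: [2.068750, 2.177500]
Iteration 4:
  c_4 = (2.068750 + 2.177500)/2 = 2.123125
  f(c_4) = f(2.123125) = 0.324075
  f(a) × f(c) < 0, new interval: [2.068750, 2.123125]
Iteration 5:
  c_5 = (2.068750 + 2.123125)/2 = 2.095937
  f(c_5) = f(2.095937) = 0.015482
  f(a) × f(c) < 0, new interval: [2.068750, 2.095937]
Iteration 6:
  c_6 = (2.068750 + 2.095937)/2 = 2.082344
  f(c_6) = f(2.082344) = -0.135321
  f(a) × f(c) ≥ 0, new interval: [2.082344, 2.095937]
Iteration 7:
  c_7 = (2.082344 + 2.095937)/2 = 2.089141
  f(c_7) = f(2.089141) = -0.060209
  f(a) × f(c) ≥ 0, new interval: [2.089141, 2.095937]

After 7 iteration(s), the approximation is c_7 = 2.089141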